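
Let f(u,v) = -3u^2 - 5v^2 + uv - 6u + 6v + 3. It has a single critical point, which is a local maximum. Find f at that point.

∂f/∂u = -6u + v - 6 = 0 and ∂f/∂v = u - 10v + 6 = 0, so (u, v) = (-54/59, 30/59).
The Hessian has f_{uu} = -6, f_{vv} = -10, f_{uv} = 1, giving D = 59 > 0 with f_{uu} < 0, so the point is a local maximum.
f(-54/59, 30/59) = 429/59.

429/59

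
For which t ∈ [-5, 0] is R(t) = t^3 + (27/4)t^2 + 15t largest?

R'(t) = 3t^2 + (27/2)t + 15, which vanishes at t = -5/2 and t = -2.
Compare values at every candidate in [-5, 0]: R(-5) = -125/4,  R(-5/2) = -175/16,  R(-2) = -11,  R(0) = 0.
Hence the absolute maximum is 0 at t = 0.

0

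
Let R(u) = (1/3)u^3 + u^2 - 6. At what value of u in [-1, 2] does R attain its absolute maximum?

R'(u) = u^2 + 2u, whose only zero in [-1, 2] is u = 0.
Candidates: R(-1) = -16/3; R(0) = -6; R(2) = 2/3.
Hence the absolute maximum is 2/3 at u = 2.

2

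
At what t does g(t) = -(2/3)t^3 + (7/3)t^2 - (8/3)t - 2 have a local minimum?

1

g'(t) = -2t^2 + (14/3)t - 8/3. Setting g'(t) = 0 gives t ∈ {1, 4/3}.
Second-derivative test with g''(t) = -4t + 14/3: g''(1) = 2/3 > 0 ⇒ local minimum; g''(4/3) = -2/3 < 0 ⇒ local maximum.
The local minimum is g(1) = -3.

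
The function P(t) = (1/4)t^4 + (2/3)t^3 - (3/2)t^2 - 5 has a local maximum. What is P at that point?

-5

P'(t) = t^3 + 2t^2 - 3t. Setting P'(t) = 0 gives t ∈ {-3, 0, 1}.
P''(t) = 3t^2 + 4t - 3. P''(-3) = 12 > 0 ⇒ local minimum; P''(0) = -3 < 0 ⇒ local maximum; P''(1) = 4 > 0 ⇒ local minimum.
The local maximum is P(0) = -5.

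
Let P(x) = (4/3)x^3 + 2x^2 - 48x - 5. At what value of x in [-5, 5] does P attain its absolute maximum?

The derivative is 4x^2 + 4x - 48, which vanishes at x = -4 and x = 3.
Candidates: P(-5) = 355/3, P(-4) = 401/3, P(3) = -95, P(5) = -85/3.
Hence the absolute maximum is 401/3 at x = -4.

-4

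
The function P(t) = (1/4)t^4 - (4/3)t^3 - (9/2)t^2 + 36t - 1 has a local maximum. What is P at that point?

Critical points: P'(t) = t^3 - 4t^2 - 9t + 36 vanishes at t = -3, 3, 4.
Second-derivative test with P''(t) = 3t^2 - 8t - 9: P''(-3) = 42 > 0 ⇒ local minimum; P''(3) = -6 < 0 ⇒ local maximum; P''(4) = 7 > 0 ⇒ local minimum.
Thus P has its local maximum at t = 3, with value 203/4.

203/4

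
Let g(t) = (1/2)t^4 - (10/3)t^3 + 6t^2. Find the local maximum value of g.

Critical points: g'(t) = 2t^3 - 10t^2 + 12t vanishes at t = 0, 2, 3.
Second-derivative test with g''(t) = 6t^2 - 20t + 12: g''(0) = 12 > 0 ⇒ local minimum; g''(2) = -4 < 0 ⇒ local maximum; g''(3) = 6 > 0 ⇒ local minimum.
So the local maximum value is g(2) = 16/3.

16/3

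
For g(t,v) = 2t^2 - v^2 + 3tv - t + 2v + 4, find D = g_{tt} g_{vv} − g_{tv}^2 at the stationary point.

-17

∂g/∂t = 4t + 3v - 1 = 0 and ∂g/∂v = 3t - 2v + 2 = 0, so (t, v) = (-4/17, 11/17).
The Hessian has g_{tt} = 4, g_{vv} = -2, g_{tv} = 3, giving D = -17 < 0, so the point is a saddle point.
D = (4)·(-2) − (3)^2 = -17.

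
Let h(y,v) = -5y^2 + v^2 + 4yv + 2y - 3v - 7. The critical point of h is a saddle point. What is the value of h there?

-269/36

∂h/∂y = -10y + 4v + 2 = 0 and ∂h/∂v = 4y + 2v - 3 = 0, so (y, v) = (4/9, 11/18).
The Hessian has h_{yy} = -10, h_{vv} = 2, h_{yv} = 4, giving D = -36 < 0, so the point is a saddle point.
h(4/9, 11/18) = -269/36.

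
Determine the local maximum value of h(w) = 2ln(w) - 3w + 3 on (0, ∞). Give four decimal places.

0.1891

h'(w) = 2/w − 3 = 0 gives w = 2/3.
h''(w) = -2/w², which is negative for w > 0, so this is a local maximum.
h(2/3) = 2·ln(2/3) - 2 + 3 ≈ 0.1891.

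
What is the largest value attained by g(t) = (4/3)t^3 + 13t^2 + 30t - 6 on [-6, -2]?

7/3

g'(t) = 4t^2 + 26t + 30, whose only zero in [-6, -2] is t = -5.
Evaluating at the critical points and endpoints: g(-6) = -6; g(-5) = 7/3; g(-2) = -74/3.
So the maximum is g(-5) = 7/3.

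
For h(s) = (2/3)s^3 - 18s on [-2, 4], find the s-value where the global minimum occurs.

3

The derivative is 2s^2 - 18, whose only zero in [-2, 4] is s = 3.
Evaluating at the critical points and endpoints: h(-2) = 92/3,  h(3) = -36,  h(4) = -88/3.
Hence the absolute minimum is -36 at s = 3.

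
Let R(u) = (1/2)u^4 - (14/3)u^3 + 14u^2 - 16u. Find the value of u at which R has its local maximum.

R'(u) = 2u^3 - 14u^2 + 28u - 16. Setting R'(u) = 0 gives u ∈ {1, 2, 4}.
Since R''(u) = 6u^2 - 28u + 28, we get R''(1) = 6 > 0 ⇒ local minimum; R''(2) = -4 < 0 ⇒ local maximum; R''(4) = 12 > 0 ⇒ local minimum.
The local maximum is R(2) = -16/3.

2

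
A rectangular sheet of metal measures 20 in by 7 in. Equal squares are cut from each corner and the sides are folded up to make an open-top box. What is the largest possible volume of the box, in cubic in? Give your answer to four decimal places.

102.1750

With cut size x, the volume is V(x) = x(20 − 2x)(7 − 2x) for 0 < x < 3.5.
V'(x) = 12x^2 − 108x + 140. Setting V'(x) = 0 gives x ≈ 1.5703 (the root in (0, 3.5)).
V''(x) = 24x − 108 is negative there, so this is the maximum; V ≈ 102.1750.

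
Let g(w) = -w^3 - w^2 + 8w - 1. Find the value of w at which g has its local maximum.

g'(w) = -3w^2 - 2w + 8. Setting g'(w) = 0 gives w ∈ {-2, 4/3}.
Second-derivative test with g''(w) = -6w - 2: g''(-2) = 10 > 0 ⇒ local minimum; g''(4/3) = -10 < 0 ⇒ local maximum.
So the local maximum value is g(4/3) = 149/27.

4/3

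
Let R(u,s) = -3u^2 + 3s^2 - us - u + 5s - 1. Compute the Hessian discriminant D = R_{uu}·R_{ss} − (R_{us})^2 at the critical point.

∂R/∂u = -6u - s - 1 = 0 and ∂R/∂s = -u + 6s + 5 = 0, so (u, s) = (-1/37, -31/37).
The Hessian has R_{uu} = -6, R_{ss} = 6, R_{us} = -1, giving D = -37 < 0, so the point is a saddle point.
D = (-6)·(6) − (-1)^2 = -37.

-37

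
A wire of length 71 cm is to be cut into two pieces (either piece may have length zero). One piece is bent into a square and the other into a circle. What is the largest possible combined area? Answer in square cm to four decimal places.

401.1500

Let x be the length used for the square. Square side x/4; circle radius (71−x)/(2π).
A(x) = (x/4)² + π·((71−x)/(2π))² = x²/16 + (71−x)²/(4π) for 0 ≤ x ≤ 71. A'(x) = x/8 − (71−x)/(2π) = 0 gives x = 4·71/(π+4) ≈ 39.7670.
A'' > 0, so the interior critical point is a minimum; the maximum is at an endpoint. A(0) = 401.1500 and A(71) = 315.0625, so the largest area is 401.1500.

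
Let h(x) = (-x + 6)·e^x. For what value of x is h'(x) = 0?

5

h'(x) = (-1)·e^x + (-x + 6)·1·e^x = (-x + 5)·e^x. Since e^x > 0, the only critical point is x = 5.
h''(5) has the same sign as -1 < 0, so this is a local maximum.
h(5) = (1)·e^(5) ≈ 148.4132.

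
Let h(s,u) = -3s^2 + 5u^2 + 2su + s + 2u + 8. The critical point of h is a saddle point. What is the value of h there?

501/64

∂h/∂s = -6s + 2u + 1 = 0 and ∂h/∂u = 2s + 10u + 2 = 0, so (s, u) = (3/32, -7/32).
The Hessian has h_{ss} = -6, h_{uu} = 10, h_{su} = 2, giving D = -64 < 0, so the point is a saddle point.
h(3/32, -7/32) = 501/64.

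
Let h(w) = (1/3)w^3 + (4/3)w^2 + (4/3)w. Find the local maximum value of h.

h'(w) = w^2 + (8/3)w + 4/3. Setting h'(w) = 0 gives w ∈ {-2, -2/3}.
h''(w) = 2w + 8/3. h''(-2) = -4/3 < 0 ⇒ local maximum; h''(-2/3) = 4/3 > 0 ⇒ local minimum.
The local maximum is h(-2) = 0.

0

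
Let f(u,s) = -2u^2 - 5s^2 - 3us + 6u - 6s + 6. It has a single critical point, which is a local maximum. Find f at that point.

546/31

∂f/∂u = -4u - 3s + 6 = 0 and ∂f/∂s = -3u - 10s - 6 = 0, so (u, s) = (78/31, -42/31).
The Hessian has f_{uu} = -4, f_{ss} = -10, f_{us} = -3, giving D = 31 > 0 with f_{uu} < 0, so the point is a local maximum.
f(78/31, -42/31) = 546/31.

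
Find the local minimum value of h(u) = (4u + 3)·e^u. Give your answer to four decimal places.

-0.6951

Differentiating with the product rule gives h'(u) = (4u + 7)·e^u. Since e^u > 0, the only critical point is u = -7/4.
h''(-7/4) has the same sign as 4 > 0, so this is a local minimum.
h(-7/4) = (-4)·e^(-7/4) ≈ -0.6951.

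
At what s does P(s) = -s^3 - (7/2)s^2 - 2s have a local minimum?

-2

P'(s) = -3s^2 - 7s - 2. Setting P'(s) = 0 gives s ∈ {-2, -1/3}.
P''(s) = -6s - 7. P''(-2) = 5 > 0 ⇒ local minimum; P''(-1/3) = -5 < 0 ⇒ local maximum.
The local minimum is P(-2) = -2.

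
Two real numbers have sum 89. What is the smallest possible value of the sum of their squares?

7921/2

With a + b = 89, a^2 + b^2 = a^2 + (89 − a)^2.
The derivative 2a − 2(89 − a) = 4a − 178 vanishes at a = 89/2; second derivative 4 > 0, a minimum.
The minimum is 2·(89/2)^2 = 7921/2.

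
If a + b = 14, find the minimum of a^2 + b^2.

98

With a + b = 14, a^2 + b^2 = a^2 + (14 − a)^2.
The derivative 2a − 2(14 − a) = 4a − 28 vanishes at a = 7; second derivative 4 > 0, a minimum.
The minimum is 2·(7)^2 = 98.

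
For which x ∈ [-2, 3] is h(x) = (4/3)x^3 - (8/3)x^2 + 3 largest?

3

h'(x) = 4x^2 - (16/3)x, which vanishes at x = 0 and x = 4/3.
Candidates: h(-2) = -55/3,  h(0) = 3,  h(4/3) = 115/81,  h(3) = 15.
So the maximum is h(3) = 15.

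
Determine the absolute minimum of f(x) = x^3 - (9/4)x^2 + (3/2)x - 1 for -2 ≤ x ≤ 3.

f'(x) = 3x^2 - (9/2)x + 3/2, which vanishes at x = 1/2 and x = 1.
Evaluating at the critical points and endpoints: f(-2) = -21, f(1/2) = -11/16, f(1) = -3/4, f(3) = 41/4.
So the minimum is f(-2) = -21.

-21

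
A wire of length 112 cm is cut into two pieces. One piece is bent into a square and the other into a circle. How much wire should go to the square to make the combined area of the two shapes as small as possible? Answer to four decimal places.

62.7311

Let x be the length used for the square. Square side x/4; circle radius (112−x)/(2π).
A(x) = (x/4)² + π·((112−x)/(2π))² = x²/16 + (112−x)²/(4π) for 0 ≤ x ≤ 112. A'(x) = x/8 − (112−x)/(2π) = 0 gives x = 4·112/(π+4) ≈ 62.7311.
A'' = 1/8 + 1/(2π) > 0, so this gives the minimum combined area; x ≈ 62.7311 cm to the square.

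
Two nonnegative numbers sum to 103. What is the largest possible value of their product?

10609/4

With x + y = 103, the product is P(x) = x(103 − x).
P'(x) = 103 − 2x = 0 gives x = 103/2; P'' = −2 < 0, so this is the maximum.
P = 103/2·103/2 = 10609/4.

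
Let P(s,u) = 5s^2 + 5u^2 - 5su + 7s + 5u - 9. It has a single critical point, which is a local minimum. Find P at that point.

∂P/∂s = 10s - 5u + 7 = 0 and ∂P/∂u = -5s + 10u + 5 = 0, so (s, u) = (-19/15, -17/15).
The Hessian has P_{ss} = 10, P_{uu} = 10, P_{su} = -5, giving D = 75 > 0 with P_{ss} > 0, so the point is a local minimum.
P(-19/15, -17/15) = -244/15.

-244/15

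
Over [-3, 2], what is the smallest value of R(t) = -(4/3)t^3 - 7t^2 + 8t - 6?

The derivative is -4t^2 - 14t + 8, whose only zero in [-3, 2] is t = 1/2.
Evaluating at the critical points and endpoints: R(-3) = -57, R(1/2) = -47/12, R(2) = -86/3.
Hence the absolute minimum is -57 at t = -3.

-57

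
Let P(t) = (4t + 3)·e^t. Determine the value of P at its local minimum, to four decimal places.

-0.6951

By the product rule, P'(t) = (4t + 7)·e^t. Since e^t > 0, the only critical point is t = -7/4.
P''(-7/4) has the same sign as 4 > 0, so this is a local minimum.
P(-7/4) = (-4)·e^(-7/4) ≈ -0.6951.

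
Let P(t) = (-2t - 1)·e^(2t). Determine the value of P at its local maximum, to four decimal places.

0.1353

Differentiating with the product rule gives P'(t) = (-4t - 4)·e^(2t). Since e^(2t) > 0, the only critical point is t = -1.
P''(-1) has the same sign as -4 < 0, so this is a local maximum.
P(-1) = (1)·e^(-2) ≈ 0.1353.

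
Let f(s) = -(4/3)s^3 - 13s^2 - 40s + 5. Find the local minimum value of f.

f'(s) = -4s^2 - 26s - 40. Setting f'(s) = 0 gives s ∈ {-4, -5/2}.
Second-derivative test with f''(s) = -8s - 26: f''(-4) = 6 > 0 ⇒ local minimum; f''(-5/2) = -6 < 0 ⇒ local maximum.
So the local minimum value is f(-4) = 127/3.

127/3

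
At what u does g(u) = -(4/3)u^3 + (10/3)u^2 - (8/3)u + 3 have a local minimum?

2/3

g'(u) = -4u^2 + (20/3)u - 8/3. Setting g'(u) = 0 gives u ∈ {2/3, 1}.
Second-derivative test with g''(u) = -8u + 20/3: g''(2/3) = 4/3 > 0 ⇒ local minimum; g''(1) = -4/3 < 0 ⇒ local maximum.
So the local minimum value is g(2/3) = 187/81.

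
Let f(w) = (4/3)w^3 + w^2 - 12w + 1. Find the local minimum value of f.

-41/4

f'(w) = 4w^2 + 2w - 12 = 0 at w = -2, 3/2.
Since f''(w) = 8w + 2, we get f''(-2) = -14 < 0 ⇒ local maximum; f''(3/2) = 14 > 0 ⇒ local minimum.
So the local minimum value is f(3/2) = -41/4.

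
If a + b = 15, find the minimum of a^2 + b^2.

With a + b = 15, a^2 + b^2 = a^2 + (15 − a)^2.
The derivative 2a − 2(15 − a) = 4a − 30 vanishes at a = 15/2; second derivative 4 > 0, a minimum.
The minimum is 2·(15/2)^2 = 225/2.

225/2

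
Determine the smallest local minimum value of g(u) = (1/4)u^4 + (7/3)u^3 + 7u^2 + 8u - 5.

g'(u) = u^3 + 7u^2 + 14u + 8. Setting g'(u) = 0 gives u ∈ {-4, -2, -1}.
Since g''(u) = 3u^2 + 14u + 14, we get g''(-4) = 6 > 0 ⇒ local minimum; g''(-2) = -2 < 0 ⇒ local maximum; g''(-1) = 3 > 0 ⇒ local minimum.
Thus g has its smallest local minimum at u = -4, with value -31/3.

-31/3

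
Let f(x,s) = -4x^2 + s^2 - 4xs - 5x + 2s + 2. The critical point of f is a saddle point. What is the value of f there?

33/32

∂f/∂x = -8x - 4s - 5 = 0 and ∂f/∂s = -4x + 2s + 2 = 0, so (x, s) = (-1/16, -9/8).
The Hessian has f_{xx} = -8, f_{ss} = 2, f_{xs} = -4, giving D = -32 < 0, so the point is a saddle point.
f(-1/16, -9/8) = 33/32.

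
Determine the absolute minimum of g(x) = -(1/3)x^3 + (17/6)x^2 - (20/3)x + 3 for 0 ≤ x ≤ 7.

-115/6

g'(x) = -x^2 + (17/3)x - 20/3, which vanishes at x = 5/3 and x = 4.
Evaluating at the critical points and endpoints: g(0) = 3; g(5/3) = -289/162; g(4) = 1/3; g(7) = -115/6.
The minimum over the interval is -115/6, attained at x = 7.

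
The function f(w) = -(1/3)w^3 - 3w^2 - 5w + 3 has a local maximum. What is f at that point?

16/3

f'(w) = -w^2 - 6w - 5. Setting f'(w) = 0 gives w ∈ {-5, -1}.
f''(w) = -2w - 6. f''(-5) = 4 > 0 ⇒ local minimum; f''(-1) = -4 < 0 ⇒ local maximum.
Thus f has its local maximum at w = -1, with value 16/3.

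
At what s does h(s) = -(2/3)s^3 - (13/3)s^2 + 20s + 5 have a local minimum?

-6

h'(s) = -2s^2 - (26/3)s + 20 = 0 at s = -6, 5/3.
Second-derivative test with h''(s) = -4s - 26/3: h''(-6) = 46/3 > 0 ⇒ local minimum; h''(5/3) = -46/3 < 0 ⇒ local maximum.
Thus h has its local minimum at s = -6, with value -127.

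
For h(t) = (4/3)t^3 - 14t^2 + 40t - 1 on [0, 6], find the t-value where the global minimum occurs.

0

Differentiating, h'(t) = 4t^2 - 28t + 40; which vanishes at t = 2 and t = 5.
Compare values at every candidate in [0, 6]: h(0) = -1, h(2) = 101/3, h(5) = 47/3, h(6) = 23.
Hence the absolute minimum is -1 at t = 0.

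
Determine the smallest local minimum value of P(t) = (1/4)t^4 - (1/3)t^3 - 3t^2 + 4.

-47/4

Critical points: P'(t) = t^3 - t^2 - 6t vanishes at t = -2, 0, 3.
P''(t) = 3t^2 - 2t - 6. P''(-2) = 10 > 0 ⇒ local minimum; P''(0) = -6 < 0 ⇒ local maximum; P''(3) = 15 > 0 ⇒ local minimum.
Thus P has its smallest local minimum at t = 3, with value -47/4.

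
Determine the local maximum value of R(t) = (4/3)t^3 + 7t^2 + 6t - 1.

R'(t) = 4t^2 + 14t + 6. Setting R'(t) = 0 gives t ∈ {-3, -1/2}.
R''(t) = 8t + 14. R''(-3) = -10 < 0 ⇒ local maximum; R''(-1/2) = 10 > 0 ⇒ local minimum.
Thus R has its local maximum at t = -3, with value 8.

8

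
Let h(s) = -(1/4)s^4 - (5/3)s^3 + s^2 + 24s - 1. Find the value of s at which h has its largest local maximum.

Critical points: h'(s) = -s^3 - 5s^2 + 2s + 24 vanishes at s = -4, -3, 2.
Since h''(s) = -3s^2 - 10s + 2, we get h''(-4) = -6 < 0 ⇒ local maximum; h''(-3) = 5 > 0 ⇒ local minimum; h''(2) = -30 < 0 ⇒ local maximum.
Thus h has its largest local maximum at s = 2, with value 101/3.

2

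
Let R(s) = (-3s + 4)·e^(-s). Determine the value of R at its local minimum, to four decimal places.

By the product rule, R'(s) = (3s - 7)·e^(-s). Since e^(-s) > 0, the only critical point is s = 7/3.
R''(7/3) has the same sign as 3 > 0, so this is a local minimum.
R(7/3) = (-3)·e^(-7/3) ≈ -0.2909.

-0.2909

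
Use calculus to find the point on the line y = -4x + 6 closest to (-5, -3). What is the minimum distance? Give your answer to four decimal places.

Minimize D(x)^2 = (x + 5)^2 + (-4x + 9)^2.
d/dx[D^2] = 2(x + 5) + 2·(-4)·(-4x + 9) = 0 ⇒ x = 31/17.
Then y = -22/17 and the distance is √(841/17) ≈ 7.0335.

7.0335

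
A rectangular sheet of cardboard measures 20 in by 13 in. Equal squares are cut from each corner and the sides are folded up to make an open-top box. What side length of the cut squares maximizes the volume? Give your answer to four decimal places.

2.5703

With cut size x, the volume is V(x) = x(20 − 2x)(13 − 2x) for 0 < x < 6.5.
V'(x) = 12x^2 − 132x + 260. Setting V'(x) = 0 gives x ≈ 2.5703 (the root in (0, 6.5)).
V''(x) = 24x − 132 is negative there, so this is the maximum; V ≈ 300.1750.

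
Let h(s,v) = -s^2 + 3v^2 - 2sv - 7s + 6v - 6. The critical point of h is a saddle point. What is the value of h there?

-69/16

∂h/∂s = -2s - 2v - 7 = 0 and ∂h/∂v = -2s + 6v + 6 = 0, so (s, v) = (-15/8, -13/8).
The Hessian has h_{ss} = -2, h_{vv} = 6, h_{sv} = -2, giving D = -16 < 0, so the point is a saddle point.
h(-15/8, -13/8) = -69/16.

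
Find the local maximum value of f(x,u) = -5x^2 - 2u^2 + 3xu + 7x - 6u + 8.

∂f/∂x = -10x + 3u + 7 = 0 and ∂f/∂u = 3x - 4u - 6 = 0, so (x, u) = (10/31, -39/31).
The Hessian has f_{xx} = -10, f_{uu} = -4, f_{xu} = 3, giving D = 31 > 0 with f_{xx} < 0, so the point is a local maximum.
f(10/31, -39/31) = 400/31.

400/31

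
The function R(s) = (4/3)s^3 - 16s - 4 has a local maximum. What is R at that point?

R'(s) = 4s^2 - 16 = 0 at s = -2, 2.
R''(s) = 8s. R''(-2) = -16 < 0 ⇒ local maximum; R''(2) = 16 > 0 ⇒ local minimum.
So the local maximum value is R(-2) = 52/3.

52/3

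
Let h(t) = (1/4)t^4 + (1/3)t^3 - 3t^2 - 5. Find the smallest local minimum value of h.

h'(t) = t^3 + t^2 - 6t. Setting h'(t) = 0 gives t ∈ {-3, 0, 2}.
Since h''(t) = 3t^2 + 2t - 6, we get h''(-3) = 15 > 0 ⇒ local minimum; h''(0) = -6 < 0 ⇒ local maximum; h''(2) = 10 > 0 ⇒ local minimum.
So the smallest local minimum value is h(-3) = -83/4.

-83/4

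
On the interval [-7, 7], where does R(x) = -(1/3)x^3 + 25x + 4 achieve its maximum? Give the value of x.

The derivative is -x^2 + 25, which vanishes at x = -5 and x = 5.
Compare values at every candidate in [-7, 7]: R(-7) = -170/3; R(-5) = -238/3; R(5) = 262/3; R(7) = 194/3.
The maximum over the interval is 262/3, attained at x = 5.

5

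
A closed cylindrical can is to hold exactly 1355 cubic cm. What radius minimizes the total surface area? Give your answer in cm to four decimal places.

With radius r and height h, πr²h = 1355 so h = 1355/(πr²), and S(r) = 2πr² + 2πrh = 2πr² + 2·1355/r.
S'(r) = 4πr − 2·1355/r² = 0 ⇒ r³ = 1355/(2π), so r ≈ 5.9968 and h = 2r ≈ 11.9936.
S''(r) = 4π + 4·1355/r³ > 0, so this is the minimum; S ≈ 677.8611.

5.9968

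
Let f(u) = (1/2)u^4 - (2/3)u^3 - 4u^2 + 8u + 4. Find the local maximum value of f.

f'(u) = 2u^3 - 2u^2 - 8u + 8. Setting f'(u) = 0 gives u ∈ {-2, 1, 2}.
Second-derivative test with f''(u) = 6u^2 - 4u - 8: f''(-2) = 24 > 0 ⇒ local minimum; f''(1) = -6 < 0 ⇒ local maximum; f''(2) = 8 > 0 ⇒ local minimum.
So the local maximum value is f(1) = 47/6.

47/6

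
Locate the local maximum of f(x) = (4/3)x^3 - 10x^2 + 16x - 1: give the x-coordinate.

1

f'(x) = 4x^2 - 20x + 16 = 0 at x = 1, 4.
f''(x) = 8x - 20. f''(1) = -12 < 0 ⇒ local maximum; f''(4) = 12 > 0 ⇒ local minimum.
Thus f has its local maximum at x = 1, with value 19/3.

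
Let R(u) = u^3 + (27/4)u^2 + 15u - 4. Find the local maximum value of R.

-239/16

Critical points: R'(u) = 3u^2 + (27/2)u + 15 vanishes at u = -5/2, -2.
Second-derivative test with R''(u) = 6u + 27/2: R''(-5/2) = -3/2 < 0 ⇒ local maximum; R''(-2) = 3/2 > 0 ⇒ local minimum.
The local maximum is R(-5/2) = -239/16.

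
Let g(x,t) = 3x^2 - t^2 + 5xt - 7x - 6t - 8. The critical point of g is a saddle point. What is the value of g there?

-447/37

∂g/∂x = 6x + 5t - 7 = 0 and ∂g/∂t = 5x - 2t - 6 = 0, so (x, t) = (44/37, -1/37).
The Hessian has g_{xx} = 6, g_{tt} = -2, g_{xt} = 5, giving D = -37 < 0, so the point is a saddle point.
g(44/37, -1/37) = -447/37.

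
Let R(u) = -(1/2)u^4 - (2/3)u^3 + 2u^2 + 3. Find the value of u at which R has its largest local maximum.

-2

R'(u) = -2u^3 - 2u^2 + 4u = 0 at u = -2, 0, 1.
R''(u) = -6u^2 - 4u + 4. R''(-2) = -12 < 0 ⇒ local maximum; R''(0) = 4 > 0 ⇒ local minimum; R''(1) = -6 < 0 ⇒ local maximum.
The largest local maximum is R(-2) = 25/3.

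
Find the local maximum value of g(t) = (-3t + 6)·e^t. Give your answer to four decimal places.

8.1548

Differentiating with the product rule gives g'(t) = (-3t + 3)·e^t. Since e^t > 0, the only critical point is t = 1.
g''(1) has the same sign as -3 < 0, so this is a local maximum.
g(1) = (3)·e^(1) ≈ 8.1548.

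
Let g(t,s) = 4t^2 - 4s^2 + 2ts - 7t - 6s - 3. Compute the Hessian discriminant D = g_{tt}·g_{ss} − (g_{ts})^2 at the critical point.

-68

∂g/∂t = 8t + 2s - 7 = 0 and ∂g/∂s = 2t - 8s - 6 = 0, so (t, s) = (1, -1/2).
The Hessian has g_{tt} = 8, g_{ss} = -8, g_{ts} = 2, giving D = -68 < 0, so the point is a saddle point.
D = (8)·(-8) − (2)^2 = -68.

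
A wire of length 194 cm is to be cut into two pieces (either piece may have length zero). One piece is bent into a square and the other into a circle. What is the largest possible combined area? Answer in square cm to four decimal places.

Let x be the length used for the square. Square side x/4; circle radius (194−x)/(2π).
A(x) = (x/4)² + π·((194−x)/(2π))² = x²/16 + (194−x)²/(4π) for 0 ≤ x ≤ 194. A'(x) = x/8 − (194−x)/(2π) = 0 gives x = 4·194/(π+4) ≈ 108.6592.
A'' > 0, so the interior critical point is a minimum; the maximum is at an endpoint. A(0) = 2994.9777 and A(194) = 2352.2500, so the largest area is 2994.9777.

2994.9777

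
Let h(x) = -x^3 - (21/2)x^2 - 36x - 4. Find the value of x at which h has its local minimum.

h'(x) = -3x^2 - 21x - 36 = 0 at x = -4, -3.
Second-derivative test with h''(x) = -6x - 21: h''(-4) = 3 > 0 ⇒ local minimum; h''(-3) = -3 < 0 ⇒ local maximum.
So the local minimum value is h(-4) = 36.

-4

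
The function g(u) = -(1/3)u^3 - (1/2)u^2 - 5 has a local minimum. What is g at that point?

-31/6

g'(u) = -u^2 - u. Setting g'(u) = 0 gives u ∈ {-1, 0}.
Second-derivative test with g''(u) = -2u - 1: g''(-1) = 1 > 0 ⇒ local minimum; g''(0) = -1 < 0 ⇒ local maximum.
Thus g has its local minimum at u = -1, with value -31/6.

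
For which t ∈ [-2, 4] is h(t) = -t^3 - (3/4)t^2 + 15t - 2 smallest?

-2

Differentiating, h'(t) = -3t^2 - (3/2)t + 15; whose only zero in [-2, 4] is t = 2.
Compare values at every candidate in [-2, 4]: h(-2) = -27,  h(2) = 17,  h(4) = -18.
The minimum over the interval is -27, attained at t = -2.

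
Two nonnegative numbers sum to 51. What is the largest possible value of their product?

With x + y = 51, the product is P(x) = x(51 − x).
P'(x) = 51 − 2x = 0 gives x = 51/2; P'' = −2 < 0, so this is the maximum.
P = 51/2·51/2 = 2601/4.

2601/4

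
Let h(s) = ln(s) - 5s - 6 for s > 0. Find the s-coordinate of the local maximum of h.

h'(s) = 1/s − 5 = 0 gives s = 1/5.
h''(s) = -1/s², which is negative for s > 0, so this is a local maximum.
h(1/5) = 1·ln(1/5) - 1 - 6 ≈ -8.6094.

1/5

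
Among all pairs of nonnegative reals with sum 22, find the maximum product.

121

With x + y = 22, the product is P(x) = x(22 − x).
P'(x) = 22 − 2x = 0 gives x = 11; P'' = −2 < 0, so this is the maximum.
P = 11·11 = 121.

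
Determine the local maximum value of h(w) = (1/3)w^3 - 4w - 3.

7/3

Critical points: h'(w) = w^2 - 4 vanishes at w = -2, 2.
Since h''(w) = 2w, we get h''(-2) = -4 < 0 ⇒ local maximum; h''(2) = 4 > 0 ⇒ local minimum.
Thus h has its local maximum at w = -2, with value 7/3.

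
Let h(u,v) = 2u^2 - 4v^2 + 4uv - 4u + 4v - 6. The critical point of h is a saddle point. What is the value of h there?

-16/3

∂h/∂u = 4u + 4v - 4 = 0 and ∂h/∂v = 4u - 8v + 4 = 0, so (u, v) = (1/3, 2/3).
The Hessian has h_{uu} = 4, h_{vv} = -8, h_{uv} = 4, giving D = -48 < 0, so the point is a saddle point.
h(1/3, 2/3) = -16/3.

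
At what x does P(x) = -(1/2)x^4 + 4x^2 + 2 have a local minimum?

0

P'(x) = -2x^3 + 8x = 0 at x = -2, 0, 2.
Second-derivative test with P''(x) = -6x^2 + 8: P''(-2) = -16 < 0 ⇒ local maximum; P''(0) = 8 > 0 ⇒ local minimum; P''(2) = -16 < 0 ⇒ local maximum.
So the local minimum value is P(0) = 2.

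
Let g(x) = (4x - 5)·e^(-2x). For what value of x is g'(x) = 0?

7/4

By the product rule, g'(x) = (-8x + 14)·e^(-2x). Since e^(-2x) > 0, the only critical point is x = 7/4.
g''(7/4) has the same sign as -8 < 0, so this is a local maximum.
g(7/4) = (2)·e^(-7/2) ≈ 0.0604.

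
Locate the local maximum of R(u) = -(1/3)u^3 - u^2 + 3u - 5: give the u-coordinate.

R'(u) = -u^2 - 2u + 3 = 0 at u = -3, 1.
R''(u) = -2u - 2. R''(-3) = 4 > 0 ⇒ local minimum; R''(1) = -4 < 0 ⇒ local maximum.
Thus R has its local maximum at u = 1, with value -10/3.

1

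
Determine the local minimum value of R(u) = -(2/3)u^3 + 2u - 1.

-7/3

Critical points: R'(u) = -2u^2 + 2 vanishes at u = -1, 1.
R''(u) = -4u. R''(-1) = 4 > 0 ⇒ local minimum; R''(1) = -4 < 0 ⇒ local maximum.
Thus R has its local minimum at u = -1, with value -7/3.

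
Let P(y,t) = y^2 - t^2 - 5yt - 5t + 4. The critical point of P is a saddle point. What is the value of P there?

∂P/∂y = 2y - 5t = 0 and ∂P/∂t = -5y - 2t - 5 = 0, so (y, t) = (-25/29, -10/29).
The Hessian has P_{yy} = 2, P_{tt} = -2, P_{yt} = -5, giving D = -29 < 0, so the point is a saddle point.
P(-25/29, -10/29) = 141/29.

141/29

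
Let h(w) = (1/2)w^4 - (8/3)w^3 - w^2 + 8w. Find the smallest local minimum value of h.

-80/3

Critical points: h'(w) = 2w^3 - 8w^2 - 2w + 8 vanishes at w = -1, 1, 4.
Since h''(w) = 6w^2 - 16w - 2, we get h''(-1) = 20 > 0 ⇒ local minimum; h''(1) = -12 < 0 ⇒ local maximum; h''(4) = 30 > 0 ⇒ local minimum.
So the smallest local minimum value is h(4) = -80/3.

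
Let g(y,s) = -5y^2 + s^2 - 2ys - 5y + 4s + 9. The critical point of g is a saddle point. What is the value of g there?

∂g/∂y = -10y - 2s - 5 = 0 and ∂g/∂s = -2y + 2s + 4 = 0, so (y, s) = (-1/12, -25/12).
The Hessian has g_{yy} = -10, g_{ss} = 2, g_{ys} = -2, giving D = -24 < 0, so the point is a saddle point.
g(-1/12, -25/12) = 121/24.

121/24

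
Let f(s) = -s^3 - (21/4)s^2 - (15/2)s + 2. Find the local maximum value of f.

21/4

f'(s) = -3s^2 - (21/2)s - 15/2 = 0 at s = -5/2, -1.
Since f''(s) = -6s - 21/2, we get f''(-5/2) = 9/2 > 0 ⇒ local minimum; f''(-1) = -9/2 < 0 ⇒ local maximum.
The local maximum is f(-1) = 21/4.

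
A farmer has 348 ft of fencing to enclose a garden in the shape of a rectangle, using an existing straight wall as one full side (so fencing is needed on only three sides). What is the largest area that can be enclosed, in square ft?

15138

Let the sides perpendicular to the wall have length x and the parallel side y, so 2x + y = 348 and the area is A = xy = x(348 − 2x).
A'(x) = 348 − 4x = 0 gives x = 87, and A''(x) = −4 < 0 confirms a maximum.
Then y = 348 − 2·87 = 174 and A = 15138.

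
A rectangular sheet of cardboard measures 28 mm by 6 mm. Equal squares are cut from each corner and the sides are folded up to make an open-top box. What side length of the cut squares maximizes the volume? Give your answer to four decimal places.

1.4110

With cut size x, the volume is V(x) = x(28 − 2x)(6 − 2x) for 0 < x < 3.
V'(x) = 12x^2 − 136x + 168. Setting V'(x) = 0 gives x ≈ 1.4110 (the root in (0, 3)).
V''(x) = 24x − 136 is negative there, so this is the maximum; V ≈ 112.9021.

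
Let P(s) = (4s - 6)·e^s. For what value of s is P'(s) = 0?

P'(s) = 4·e^s + (4s - 6)·1·e^s = (4s - 2)·e^s. Since e^s > 0, the only critical point is s = 1/2.
P''(1/2) has the same sign as 4 > 0, so this is a local minimum.
P(1/2) = (-4)·e^(1/2) ≈ -6.5949.

1/2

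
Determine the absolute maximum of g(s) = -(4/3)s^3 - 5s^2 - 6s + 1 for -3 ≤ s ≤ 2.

10

The derivative is -4s^2 - 10s - 6, which vanishes at s = -3/2 and s = -1.
Candidates: g(-3) = 10, g(-3/2) = 13/4, g(-1) = 10/3, g(2) = -125/3.
The maximum over the interval is 10, attained at s = -3.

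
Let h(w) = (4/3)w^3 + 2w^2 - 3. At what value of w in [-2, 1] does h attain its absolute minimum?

-2

The derivative is 4w^2 + 4w, which vanishes at w = -1 and w = 0.
Candidates: h(-2) = -17/3, h(-1) = -7/3, h(0) = -3, h(1) = 1/3.
The minimum over the interval is -17/3, attained at w = -2.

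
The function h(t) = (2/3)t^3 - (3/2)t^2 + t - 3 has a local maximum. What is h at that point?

h'(t) = 2t^2 - 3t + 1 = 0 at t = 1/2, 1.
Since h''(t) = 4t - 3, we get h''(1/2) = -1 < 0 ⇒ local maximum; h''(1) = 1 > 0 ⇒ local minimum.
So the local maximum value is h(1/2) = -67/24.

-67/24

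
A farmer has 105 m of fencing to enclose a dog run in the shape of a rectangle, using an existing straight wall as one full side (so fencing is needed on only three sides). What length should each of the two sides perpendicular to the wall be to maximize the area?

105/4

Let the sides perpendicular to the wall have length x and the parallel side y, so 2x + y = 105 and the area is A = xy = x(105 − 2x).
A'(x) = 105 − 4x = 0 gives x = 105/4, and A''(x) = −4 < 0 confirms a maximum.
Then y = 105 − 2·105/4 = 105/2 and A = 11025/8.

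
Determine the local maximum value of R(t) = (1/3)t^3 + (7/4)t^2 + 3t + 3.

4/3

Critical points: R'(t) = t^2 + (7/2)t + 3 vanishes at t = -2, -3/2.
Since R''(t) = 2t + 7/2, we get R''(-2) = -1/2 < 0 ⇒ local maximum; R''(-3/2) = 1/2 > 0 ⇒ local minimum.
Thus R has its local maximum at t = -2, with value 4/3.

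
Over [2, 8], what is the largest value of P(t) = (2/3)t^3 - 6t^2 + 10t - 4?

The derivative is 2t^2 - 12t + 10, whose only zero in [2, 8] is t = 5.
Candidates: P(2) = -8/3, P(5) = -62/3, P(8) = 100/3.
The maximum over the interval is 100/3, attained at t = 8.

100/3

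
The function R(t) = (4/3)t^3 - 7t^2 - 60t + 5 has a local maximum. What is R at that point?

1085/12

R'(t) = 4t^2 - 14t - 60 = 0 at t = -5/2, 6.
Since R''(t) = 8t - 14, we get R''(-5/2) = -34 < 0 ⇒ local maximum; R''(6) = 34 > 0 ⇒ local minimum.
Thus R has its local maximum at t = -5/2, with value 1085/12.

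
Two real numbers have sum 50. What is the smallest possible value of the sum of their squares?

1250

With a + b = 50, a^2 + b^2 = a^2 + (50 − a)^2.
The derivative 2a − 2(50 − a) = 4a − 100 vanishes at a = 25; second derivative 4 > 0, a minimum.
The minimum is 2·(25)^2 = 1250.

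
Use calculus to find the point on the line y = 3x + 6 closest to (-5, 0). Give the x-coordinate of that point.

-23/10

Minimize D(x)^2 = (x + 5)^2 + (3x + 6)^2.
d/dx[D^2] = 2(x + 5) + 2·3·(3x + 6) = 0 ⇒ x = -23/10.
Then y = -9/10 and the distance is √(81/10) ≈ 2.8460.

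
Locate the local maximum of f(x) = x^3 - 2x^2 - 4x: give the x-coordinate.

-2/3

Critical points: f'(x) = 3x^2 - 4x - 4 vanishes at x = -2/3, 2.
Second-derivative test with f''(x) = 6x - 4: f''(-2/3) = -8 < 0 ⇒ local maximum; f''(2) = 8 > 0 ⇒ local minimum.
Thus f has its local maximum at x = -2/3, with value 40/27.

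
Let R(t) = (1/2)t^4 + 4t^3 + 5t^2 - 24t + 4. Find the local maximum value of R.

R'(t) = 2t^3 + 12t^2 + 10t - 24 = 0 at t = -4, -3, 1.
Second-derivative test with R''(t) = 6t^2 + 24t + 10: R''(-4) = 10 > 0 ⇒ local minimum; R''(-3) = -8 < 0 ⇒ local maximum; R''(1) = 40 > 0 ⇒ local minimum.
The local maximum is R(-3) = 107/2.

107/2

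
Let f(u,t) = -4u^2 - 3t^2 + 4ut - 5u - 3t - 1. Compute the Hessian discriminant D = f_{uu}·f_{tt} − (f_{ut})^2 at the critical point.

∂f/∂u = -8u + 4t - 5 = 0 and ∂f/∂t = 4u - 6t - 3 = 0, so (u, t) = (-21/16, -11/8).
The Hessian has f_{uu} = -8, f_{tt} = -6, f_{ut} = 4, giving D = 32 > 0 with f_{uu} < 0, so the point is a local maximum.
D = (-8)·(-6) − (4)^2 = 32.

32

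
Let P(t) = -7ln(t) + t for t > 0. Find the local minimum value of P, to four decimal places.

-6.6214

P'(t) = -7/t + 1 = 0 gives t = 7.
P''(t) = 7/t², which is positive for t > 0, so this is a local minimum.
P(7) = -7·ln(7) + 7 ≈ -6.6214.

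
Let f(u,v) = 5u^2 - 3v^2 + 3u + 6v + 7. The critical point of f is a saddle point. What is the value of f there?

∂f/∂u = 10u + 3 = 0 and ∂f/∂v = -6v + 6 = 0, so (u, v) = (-3/10, 1).
The Hessian has f_{uu} = 10, f_{vv} = -6, f_{uv} = 0, giving D = -60 < 0, so the point is a saddle point.
f(-3/10, 1) = 191/20.

191/20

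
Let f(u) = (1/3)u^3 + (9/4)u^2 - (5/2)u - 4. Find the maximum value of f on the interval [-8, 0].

277/12

f'(u) = u^2 + (9/2)u - 5/2, whose only zero in [-8, 0] is u = -5.
Candidates: f(-8) = -32/3,  f(-5) = 277/12,  f(0) = -4.
So the maximum is f(-5) = 277/12.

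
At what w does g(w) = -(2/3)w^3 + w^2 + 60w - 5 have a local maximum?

6

Critical points: g'(w) = -2w^2 + 2w + 60 vanishes at w = -5, 6.
Second-derivative test with g''(w) = -4w + 2: g''(-5) = 22 > 0 ⇒ local minimum; g''(6) = -22 < 0 ⇒ local maximum.
The local maximum is g(6) = 247.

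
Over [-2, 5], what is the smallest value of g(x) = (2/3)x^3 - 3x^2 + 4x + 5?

-61/3

Differentiating, g'(x) = 2x^2 - 6x + 4; which vanishes at x = 1 and x = 2.
Evaluating at the critical points and endpoints: g(-2) = -61/3,  g(1) = 20/3,  g(2) = 19/3,  g(5) = 100/3.
So the minimum is g(-2) = -61/3.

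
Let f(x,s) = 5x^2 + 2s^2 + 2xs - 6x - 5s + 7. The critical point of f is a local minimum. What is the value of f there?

115/36

∂f/∂x = 10x + 2s - 6 = 0 and ∂f/∂s = 2x + 4s - 5 = 0, so (x, s) = (7/18, 19/18).
The Hessian has f_{xx} = 10, f_{ss} = 4, f_{xs} = 2, giving D = 36 > 0 with f_{xx} > 0, so the point is a local minimum.
f(7/18, 19/18) = 115/36.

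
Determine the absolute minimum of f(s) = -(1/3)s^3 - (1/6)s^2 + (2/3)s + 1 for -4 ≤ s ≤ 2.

f'(s) = -s^2 - (1/3)s + 2/3, which vanishes at s = -1 and s = 2/3.
Compare values at every candidate in [-4, 2]: f(-4) = 17, f(-1) = 1/2, f(2/3) = 103/81, f(2) = -1.
Hence the absolute minimum is -1 at s = 2.

-1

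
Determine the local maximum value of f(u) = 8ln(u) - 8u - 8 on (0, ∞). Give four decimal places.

-16.0000

f'(u) = 8/u − 8 = 0 gives u = 1.
f''(u) = -8/u², which is negative for u > 0, so this is a local maximum.
f(1) = 8·ln(1) - 8 - 8 ≈ -16.0000.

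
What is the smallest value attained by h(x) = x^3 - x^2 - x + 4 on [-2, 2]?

Differentiating, h'(x) = 3x^2 - 2x - 1; which vanishes at x = -1/3 and x = 1.
Compare values at every candidate in [-2, 2]: h(-2) = -6, h(-1/3) = 113/27, h(1) = 3, h(2) = 6.
So the minimum is h(-2) = -6.

-6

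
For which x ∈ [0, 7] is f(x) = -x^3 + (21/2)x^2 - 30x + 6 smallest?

The derivative is -3x^2 + 21x - 30, which vanishes at x = 2 and x = 5.
Compare values at every candidate in [0, 7]: f(0) = 6,  f(2) = -20,  f(5) = -13/2,  f(7) = -65/2.
The minimum over the interval is -65/2, attained at x = 7.

7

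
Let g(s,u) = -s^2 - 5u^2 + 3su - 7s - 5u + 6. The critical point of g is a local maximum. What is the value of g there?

∂g/∂s = -2s + 3u - 7 = 0 and ∂g/∂u = 3s - 10u - 5 = 0, so (s, u) = (-85/11, -31/11).
The Hessian has g_{ss} = -2, g_{uu} = -10, g_{su} = 3, giving D = 11 > 0 with g_{ss} < 0, so the point is a local maximum.
g(-85/11, -31/11) = 441/11.

441/11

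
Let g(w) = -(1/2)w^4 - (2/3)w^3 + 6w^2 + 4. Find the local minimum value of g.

g'(w) = -2w^3 - 2w^2 + 12w. Setting g'(w) = 0 gives w ∈ {-3, 0, 2}.
g''(w) = -6w^2 - 4w + 12. g''(-3) = -30 < 0 ⇒ local maximum; g''(0) = 12 > 0 ⇒ local minimum; g''(2) = -20 < 0 ⇒ local maximum.
The local minimum is g(0) = 4.

4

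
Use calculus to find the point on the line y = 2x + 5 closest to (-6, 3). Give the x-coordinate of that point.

-2

Minimize D(x)^2 = (x + 6)^2 + (2x + 2)^2.
d/dx[D^2] = 2(x + 6) + 2·2·(2x + 2) = 0 ⇒ x = -2.
Then y = 1 and the distance is √(20) ≈ 4.4721.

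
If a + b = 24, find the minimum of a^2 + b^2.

288

With a + b = 24, a^2 + b^2 = a^2 + (24 − a)^2.
The derivative 2a − 2(24 − a) = 4a − 48 vanishes at a = 12; second derivative 4 > 0, a minimum.
The minimum is 2·(12)^2 = 288.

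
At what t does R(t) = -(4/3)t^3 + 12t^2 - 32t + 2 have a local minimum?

Critical points: R'(t) = -4t^2 + 24t - 32 vanishes at t = 2, 4.
R''(t) = -8t + 24. R''(2) = 8 > 0 ⇒ local minimum; R''(4) = -8 < 0 ⇒ local maximum.
The local minimum is R(2) = -74/3.

2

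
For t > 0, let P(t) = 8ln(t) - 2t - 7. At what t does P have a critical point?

4

P'(t) = 8/t − 2 = 0 gives t = 4.
P''(t) = -8/t², which is negative for t > 0, so this is a local maximum.
P(4) = 8·ln(4) - 8 - 7 ≈ -3.9096.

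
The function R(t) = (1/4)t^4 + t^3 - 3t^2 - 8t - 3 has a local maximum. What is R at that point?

5/4

Critical points: R'(t) = t^3 + 3t^2 - 6t - 8 vanishes at t = -4, -1, 2.
R''(t) = 3t^2 + 6t - 6. R''(-4) = 18 > 0 ⇒ local minimum; R''(-1) = -9 < 0 ⇒ local maximum; R''(2) = 18 > 0 ⇒ local minimum.
The local maximum is R(-1) = 5/4.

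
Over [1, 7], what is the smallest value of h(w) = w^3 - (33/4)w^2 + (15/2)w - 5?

-195/4

h'(w) = 3w^2 - (33/2)w + 15/2, whose only zero in [1, 7] is w = 5.
Evaluating at the critical points and endpoints: h(1) = -19/4; h(5) = -195/4; h(7) = -55/4.
The minimum over the interval is -195/4, attained at w = 5.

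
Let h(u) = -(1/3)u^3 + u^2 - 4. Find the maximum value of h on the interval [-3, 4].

Differentiating, h'(u) = -u^2 + 2u; which vanishes at u = 0 and u = 2.
Evaluating at the critical points and endpoints: h(-3) = 14, h(0) = -4, h(2) = -8/3, h(4) = -28/3.
So the maximum is h(-3) = 14.

14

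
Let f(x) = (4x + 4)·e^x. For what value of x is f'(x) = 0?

By the product rule, f'(x) = (4x + 8)·e^x. Since e^x > 0, the only critical point is x = -2.
f''(-2) has the same sign as 4 > 0, so this is a local minimum.
f(-2) = (-4)·e^(-2) ≈ -0.5413.

-2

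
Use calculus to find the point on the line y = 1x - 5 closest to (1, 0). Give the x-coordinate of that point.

Minimize D(x)^2 = (x - 1)^2 + (x - 5)^2.
d/dx[D^2] = 2(x - 1) + 2·1·(x - 5) = 0 ⇒ x = 3.
Then y = -2 and the distance is √(8) ≈ 2.8284.

3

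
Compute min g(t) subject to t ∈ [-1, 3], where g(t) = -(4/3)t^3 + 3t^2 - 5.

-14

The derivative is -4t^2 + 6t, which vanishes at t = 0 and t = 3/2.
Evaluating at the critical points and endpoints: g(-1) = -2/3; g(0) = -5; g(3/2) = -11/4; g(3) = -14.
Hence the absolute minimum is -14 at t = 3.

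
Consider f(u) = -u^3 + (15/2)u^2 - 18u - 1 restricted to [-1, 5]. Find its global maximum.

The derivative is -3u^2 + 15u - 18, which vanishes at u = 2 and u = 3.
Compare values at every candidate in [-1, 5]: f(-1) = 51/2, f(2) = -15, f(3) = -29/2, f(5) = -57/2.
So the maximum is f(-1) = 51/2.

51/2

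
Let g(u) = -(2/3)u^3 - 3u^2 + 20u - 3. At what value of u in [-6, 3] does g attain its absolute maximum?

2

g'(u) = -2u^2 - 6u + 20, which vanishes at u = -5 and u = 2.
Evaluating at the critical points and endpoints: g(-6) = -87; g(-5) = -284/3; g(2) = 59/3; g(3) = 12.
The maximum over the interval is 59/3, attained at u = 2.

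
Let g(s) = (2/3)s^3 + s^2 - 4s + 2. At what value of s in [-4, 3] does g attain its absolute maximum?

g'(s) = 2s^2 + 2s - 4, which vanishes at s = -2 and s = 1.
Candidates: g(-4) = -26/3; g(-2) = 26/3; g(1) = -1/3; g(3) = 17.
So the maximum is g(3) = 17.

3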